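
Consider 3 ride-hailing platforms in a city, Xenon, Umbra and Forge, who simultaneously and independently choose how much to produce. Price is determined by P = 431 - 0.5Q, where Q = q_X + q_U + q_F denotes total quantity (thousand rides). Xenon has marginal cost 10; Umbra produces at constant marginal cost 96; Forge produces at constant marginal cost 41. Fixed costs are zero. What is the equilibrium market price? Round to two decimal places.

144.50

Xenon's profit: π_X = (431 - 0.5Q)q_X - (10q_X). Setting ∂π_X/∂q_X = 0: 421 - q_X - (1/2)(q_U + q_F) = 0.
Umbra's first-order condition: 335 - q_U - (1/2)(q_X + q_F) = 0.
Forge's first-order condition: 390 - q_F - (1/2)(q_X + q_U) = 0.
Adding the 3 first-order conditions: 1146 − 2Q = 0, so Q = 573.
Back-substituting: q_X = (421 − 573/2)/(1/2) = 269, q_U = (335 − 573/2)/(1/2) = 97, q_F = (390 − 573/2)/(1/2) = 207.
Total output Q = 573, so price P = 431 - (1/2)·573 = 289/2.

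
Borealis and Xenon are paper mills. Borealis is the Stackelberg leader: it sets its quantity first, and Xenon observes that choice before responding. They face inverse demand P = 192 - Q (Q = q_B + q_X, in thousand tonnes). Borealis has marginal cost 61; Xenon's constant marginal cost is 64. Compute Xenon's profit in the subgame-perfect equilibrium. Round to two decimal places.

Solve by backward induction. Given q_B, the follower Xenon maximises π_X = (192 - q_B - q_X)q_X - 64q_X.
∂π_X/∂q_X = 128 - q_B - 2q_X = 0 gives the reaction function q_X = (128 - q_B)/2.
Borealis substitutes q_X(q_B) into its own profit: π_B = q_B(192 - q_B - (128 - q_B)/2) - 61q_B = (128 - (1/2)q_B)q_B - 61q_B.
Maximising: ∂π_B/∂q_B = 67 - q_B = 0, giving q_B = 67.
Then q_X = (128 - 67)/2 = 61/2.
Price P = 192 - 195/2 = 189/2.
Xenon's profit: (189/2 - 64)·(61/2) = 930.2500.

930.25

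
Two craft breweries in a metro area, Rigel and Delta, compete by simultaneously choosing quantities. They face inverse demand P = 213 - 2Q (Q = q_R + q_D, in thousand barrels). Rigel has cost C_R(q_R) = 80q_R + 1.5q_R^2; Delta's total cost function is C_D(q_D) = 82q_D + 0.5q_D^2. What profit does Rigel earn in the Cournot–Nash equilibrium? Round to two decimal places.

591.50

Rigel's profit: π_R = (213 - 2Q)q_R - (80q_R + (3/2)q_R²). Setting ∂π_R/∂q_R = 0: 133 - 7q_R - 2(q_D) = 0.
Delta's first-order condition: 131 - 5q_D - 2(q_R) = 0.
Rearranging gives the reaction functions q_R = (133 - 2q_D)/7 and q_D = (131 - 2q_R)/5.
Substituting one into the other gives q_R = 13 and q_D = 21.
Price P = 213 - 2·34 = 145.
Rigel's profit: 145·13 - 80·13 - (3/2)·13² = 1183/2.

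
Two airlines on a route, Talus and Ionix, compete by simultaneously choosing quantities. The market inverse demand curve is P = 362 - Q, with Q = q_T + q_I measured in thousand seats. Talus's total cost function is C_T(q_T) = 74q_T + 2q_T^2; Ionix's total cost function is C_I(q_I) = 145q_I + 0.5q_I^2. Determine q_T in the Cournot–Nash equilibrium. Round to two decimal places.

38.06

Talus's profit: π_T = (362 - Q)q_T - (74q_T + 2q_T²). Setting ∂π_T/∂q_T = 0: 288 - 6q_T - (q_I) = 0.
Ionix's profit: π_I = (362 - Q)q_I - (145q_I + (1/2)q_I²). Setting ∂π_I/∂q_I = 0: 217 - 3q_I - (q_T) = 0.
Rearranging gives the reaction functions q_T = (288 - q_I)/6 and q_I = (217 - q_T)/3.
Substituting one into the other gives q_T = 647/17 and q_I = 1014/17.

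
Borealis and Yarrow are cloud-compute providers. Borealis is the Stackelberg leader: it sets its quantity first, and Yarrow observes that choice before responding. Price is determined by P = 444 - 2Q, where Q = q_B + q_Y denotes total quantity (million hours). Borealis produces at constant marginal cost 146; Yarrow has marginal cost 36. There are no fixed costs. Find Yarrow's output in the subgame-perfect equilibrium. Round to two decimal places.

78.50

The follower Yarrow best-responds to any q_B: π_Y = (444 - 2Q)q_Y - 36q_Y.
Follower FOC: 408 - 2q_B - 4q_Y = 0, so q_Y(q_B) = (408 - 2q_B)/4.
Borealis substitutes q_Y(q_B) into its own profit: π_B = q_B(444 - 2q_B - (408 - 2q_B)/2) - 146q_B = (240 - q_B)q_B - 146q_B.
Maximising: ∂π_B/∂q_B = 94 - 2q_B = 0, giving q_B = 47.
Then q_Y = (408 - 2·47)/4 = 157/2.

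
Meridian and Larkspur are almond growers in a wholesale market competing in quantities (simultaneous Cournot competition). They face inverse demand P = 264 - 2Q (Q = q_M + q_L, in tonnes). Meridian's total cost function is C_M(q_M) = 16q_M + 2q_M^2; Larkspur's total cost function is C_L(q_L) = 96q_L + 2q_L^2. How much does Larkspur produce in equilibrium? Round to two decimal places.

14.13

Meridian's profit: π_M = (264 - 2Q)q_M - (16q_M + 2q_M²). Setting ∂π_M/∂q_M = 0: 248 - 8q_M - 2(q_L) = 0.
Larkspur's first-order condition: 168 - 8q_L - 2(q_M) = 0.
Best responses: q_M = (248 - 2q_L)/8, q_L = (168 - 2q_M)/8.
Solving the pair: q_M = 412/15, q_L = 212/15.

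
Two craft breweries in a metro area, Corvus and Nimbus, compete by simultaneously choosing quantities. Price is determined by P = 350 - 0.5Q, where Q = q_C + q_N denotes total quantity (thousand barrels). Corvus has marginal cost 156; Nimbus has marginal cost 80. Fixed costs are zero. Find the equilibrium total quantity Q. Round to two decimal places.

Corvus's profit: π_C = (350 - 0.5Q)q_C - (156q_C). Setting ∂π_C/∂q_C = 0: 194 - q_C - (1/2)(q_N) = 0.
Nimbus's profit: π_N = (350 - 0.5Q)q_N - (80q_N). Setting ∂π_N/∂q_N = 0: 270 - q_N - (1/2)(q_C) = 0.
Best responses: q_C = (194 - (1/2)q_N), q_N = (270 - (1/2)q_C).
Solving the pair: q_C = 236/3, q_N = 692/3.
Total output Q = 236/3 + 692/3 = 928/3.

309.33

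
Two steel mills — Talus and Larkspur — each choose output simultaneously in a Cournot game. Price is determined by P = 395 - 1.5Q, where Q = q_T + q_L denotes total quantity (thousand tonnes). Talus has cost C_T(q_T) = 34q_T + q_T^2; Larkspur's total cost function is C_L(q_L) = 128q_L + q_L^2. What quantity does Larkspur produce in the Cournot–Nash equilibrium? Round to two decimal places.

Talus's profit: π_T = (395 - 1.5Q)q_T - (34q_T + q_T²). Setting ∂π_T/∂q_T = 0: 361 - 5q_T - (3/2)(q_L) = 0.
Larkspur's profit: π_L = (395 - 1.5Q)q_L - (128q_L + q_L²). Setting ∂π_L/∂q_L = 0: 267 - 5q_L - (3/2)(q_T) = 0.
Best responses: q_T = (361 - (3/2)q_L)/5, q_L = (267 - (3/2)q_T)/5.
Substituting one into the other gives q_T = 61.7363 and q_L = 34.8791.

34.88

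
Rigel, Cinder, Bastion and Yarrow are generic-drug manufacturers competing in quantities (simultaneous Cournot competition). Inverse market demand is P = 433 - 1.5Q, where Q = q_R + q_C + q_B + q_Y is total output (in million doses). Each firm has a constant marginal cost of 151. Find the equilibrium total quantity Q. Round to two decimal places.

150.40

Each firm earns π_i = (433 - 1.5Q)q_i - 151q_i.
First-order condition (treating rivals' output as given): 282 - 3q_i - (3/2)·Σ_{j≠i} q_j = 0.
With identical firms every q_j equals q_i, so Σ_{j≠i} q_j = 3q_i and 282 = (15/2)q_i, giving q_i = 188/5.
Total output Q = 188/5 + 188/5 + 188/5 + 188/5 = 752/5.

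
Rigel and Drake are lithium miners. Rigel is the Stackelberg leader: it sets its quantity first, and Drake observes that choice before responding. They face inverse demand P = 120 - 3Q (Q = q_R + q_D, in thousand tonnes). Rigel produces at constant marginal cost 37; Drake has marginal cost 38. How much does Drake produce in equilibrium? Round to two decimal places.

6.67

The follower Drake best-responds to any q_R: π_D = (120 - 3Q)q_D - 38q_D.
Setting the follower's marginal profit to zero, 82 - 3q_R - 6q_D = 0, i.e. q_D = (82 - 3q_R)/6.
Rigel substitutes q_D(q_R) into its own profit: π_R = q_R(120 - 3q_R - (82 - 3q_R)/2) - 37q_R = (79 - (3/2)q_R)q_R - 37q_R.
The leader's first-order condition 42 - 3q_R = 0 yields q_R = 14.
Then q_D = (82 - 3·14)/6 = 20/3.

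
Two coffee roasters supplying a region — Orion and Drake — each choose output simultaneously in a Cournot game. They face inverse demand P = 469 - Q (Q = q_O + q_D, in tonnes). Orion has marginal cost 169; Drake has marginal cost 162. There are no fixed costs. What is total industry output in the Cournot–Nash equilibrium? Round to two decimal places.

Orion's profit: π_O = (469 - Q)q_O - (169q_O). Setting ∂π_O/∂q_O = 0: 300 - 2q_O - (q_D) = 0.
Drake's first-order condition: 307 - 2q_D - (q_O) = 0.
So q_O = (300 - q_D)/2 and q_D = (307 - q_O)/2.
Substituting one into the other gives q_O = 293/3 and q_D = 314/3.
Total output Q = 293/3 + 314/3 = 607/3.

202.33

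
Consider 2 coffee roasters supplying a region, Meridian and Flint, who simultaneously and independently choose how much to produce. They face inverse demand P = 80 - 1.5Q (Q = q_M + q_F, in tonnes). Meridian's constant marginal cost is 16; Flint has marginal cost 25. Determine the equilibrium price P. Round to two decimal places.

40.33

Meridian's profit: π_M = (80 - 1.5Q)q_M - (16q_M). Setting ∂π_M/∂q_M = 0: 64 - 3q_M - (3/2)(q_F) = 0.
Flint's profit: π_F = (80 - 1.5Q)q_F - (25q_F). Setting ∂π_F/∂q_F = 0: 55 - 3q_F - (3/2)(q_M) = 0.
Rearranging gives the reaction functions q_M = (64 - (3/2)q_F)/3 and q_F = (55 - (3/2)q_M)/3.
Substituting one into the other gives q_M = 146/9 and q_F = 92/9.
Total output Q = 238/9, so price P = 80 - (3/2)·(238/9) = 121/3.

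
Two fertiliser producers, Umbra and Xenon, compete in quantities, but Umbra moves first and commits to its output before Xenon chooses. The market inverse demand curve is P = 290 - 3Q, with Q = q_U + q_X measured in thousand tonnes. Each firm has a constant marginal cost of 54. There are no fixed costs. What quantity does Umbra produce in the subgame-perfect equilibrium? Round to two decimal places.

39.33

The follower Xenon best-responds to any q_U: π_X = (290 - 3Q)q_X - 54q_X.
Follower FOC: 236 - 3q_U - 6q_X = 0, so q_X(q_U) = (236 - 3q_U)/6.
The leader anticipates this reaction. Substituting into P = 290 - 3Q gives P = 172 - (3/2)q_U, so π_U = (172 - (3/2)q_U)q_U - 54q_U.
The leader's first-order condition 118 - 3q_U = 0 yields q_U = 118/3.
Then q_X = (236 - 3·(118/3))/6 = 59/3.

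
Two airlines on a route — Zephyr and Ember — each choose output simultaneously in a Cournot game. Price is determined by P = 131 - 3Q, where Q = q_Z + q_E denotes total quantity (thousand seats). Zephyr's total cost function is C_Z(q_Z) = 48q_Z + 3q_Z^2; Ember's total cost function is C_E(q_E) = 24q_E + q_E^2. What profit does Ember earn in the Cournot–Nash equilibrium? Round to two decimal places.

566.11

Zephyr's profit: π_Z = (131 - 3Q)q_Z - (48q_Z + 3q_Z²). Setting ∂π_Z/∂q_Z = 0: 83 - 12q_Z - 3(q_E) = 0.
Ember's profit: π_E = (131 - 3Q)q_E - (24q_E + q_E²). Setting ∂π_E/∂q_E = 0: 107 - 8q_E - 3(q_Z) = 0.
So q_Z = (83 - 3q_E)/12 and q_E = (107 - 3q_Z)/8.
Solving the pair: q_Z = 343/87, q_E = 345/29.
Price P = 131 - 3·(1378/87) = 83.4828.
Ember's profit: 83.4828·(345/29) - 24·(345/29) - (345/29)² = 566.1118.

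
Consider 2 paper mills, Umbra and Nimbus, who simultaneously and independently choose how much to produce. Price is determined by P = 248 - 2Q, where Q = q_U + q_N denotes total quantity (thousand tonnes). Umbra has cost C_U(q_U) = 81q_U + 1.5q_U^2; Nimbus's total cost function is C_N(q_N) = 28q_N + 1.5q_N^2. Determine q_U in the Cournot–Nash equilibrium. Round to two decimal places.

Umbra's profit: π_U = (248 - 2Q)q_U - (81q_U + (3/2)q_U²). Setting ∂π_U/∂q_U = 0: 167 - 7q_U - 2(q_N) = 0.
Nimbus's first-order condition: 220 - 7q_N - 2(q_U) = 0.
Best responses: q_U = (167 - 2q_N)/7, q_N = (220 - 2q_U)/7.
Solving the pair: q_U = 81/5, q_N = 134/5.

16.20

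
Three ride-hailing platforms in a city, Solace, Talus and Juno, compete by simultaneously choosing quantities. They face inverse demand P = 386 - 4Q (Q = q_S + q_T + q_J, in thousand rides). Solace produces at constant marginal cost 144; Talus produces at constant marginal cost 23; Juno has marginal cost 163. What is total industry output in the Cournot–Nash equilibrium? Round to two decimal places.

Solace's profit: π_S = (386 - 4Q)q_S - (144q_S). Setting ∂π_S/∂q_S = 0: 242 - 8q_S - 4(q_T + q_J) = 0.
Talus's first-order condition: 363 - 8q_T - 4(q_S + q_J) = 0.
Juno's profit: π_J = (386 - 4Q)q_J - (163q_J). Setting ∂π_J/∂q_J = 0: 223 - 8q_J - 4(q_S + q_T) = 0.
Summing all 3 equations gives 828 − 16Q = 0, hence Q = 207/4.
Back-substituting: q_S = (242 − 207)/4 = 35/4, q_T = (363 − 207)/4 = 39, q_J = (223 − 207)/4 = 4.
Total output Q = 35/4 + 39 + 4 = 207/4.

51.75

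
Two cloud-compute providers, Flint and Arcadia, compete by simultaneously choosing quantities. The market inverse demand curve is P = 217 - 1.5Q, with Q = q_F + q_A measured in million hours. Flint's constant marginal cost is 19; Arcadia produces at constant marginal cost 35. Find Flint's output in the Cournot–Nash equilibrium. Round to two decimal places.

Flint's profit: π_F = (217 - 1.5Q)q_F - (19q_F). Setting ∂π_F/∂q_F = 0: 198 - 3q_F - (3/2)(q_A) = 0.
Arcadia's first-order condition: 182 - 3q_A - (3/2)(q_F) = 0.
Best responses: q_F = (198 - (3/2)q_A)/3, q_A = (182 - (3/2)q_F)/3.
Solving the pair: q_F = 428/9, q_A = 332/9.

47.56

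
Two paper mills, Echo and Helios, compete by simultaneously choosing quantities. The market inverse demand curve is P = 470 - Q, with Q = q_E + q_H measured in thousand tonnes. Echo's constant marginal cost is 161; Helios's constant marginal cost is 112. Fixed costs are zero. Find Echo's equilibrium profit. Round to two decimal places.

7511.11

Echo's profit: π_E = (470 - Q)q_E - (161q_E). Setting ∂π_E/∂q_E = 0: 309 - 2q_E - (q_H) = 0.
Helios's first-order condition: 358 - 2q_H - (q_E) = 0.
So q_E = (309 - q_H)/2 and q_H = (358 - q_E)/2.
Solving the pair: q_E = 260/3, q_H = 407/3.
Price P = 470 - 667/3 = 743/3.
Echo's profit: (743/3 - 161)·(260/3) = 7511.1111.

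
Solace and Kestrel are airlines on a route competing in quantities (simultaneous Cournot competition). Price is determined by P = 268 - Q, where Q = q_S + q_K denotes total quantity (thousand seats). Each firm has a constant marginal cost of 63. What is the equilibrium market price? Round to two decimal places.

131.33

Each firm earns π_i = (268 - Q)q_i - 63q_i.
Setting ∂π_i/∂q_i = 0 with rivals' quantities fixed: 205 - 2q_i - q_j = 0.
With identical firms every q_j equals q_i, so q_j = q_i and 205 = 3q_i, giving q_i = 205/3.
Total output Q = 410/3, so price P = 268 - 410/3 = 394/3.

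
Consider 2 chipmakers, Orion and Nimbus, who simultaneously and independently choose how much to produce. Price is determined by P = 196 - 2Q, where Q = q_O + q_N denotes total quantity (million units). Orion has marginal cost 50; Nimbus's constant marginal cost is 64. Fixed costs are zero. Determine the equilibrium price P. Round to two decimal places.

Orion's profit: π_O = (196 - 2Q)q_O - (50q_O). Setting ∂π_O/∂q_O = 0: 146 - 4q_O - 2(q_N) = 0.
Nimbus's profit: π_N = (196 - 2Q)q_N - (64q_N). Setting ∂π_N/∂q_N = 0: 132 - 4q_N - 2(q_O) = 0.
So q_O = (146 - 2q_N)/4 and q_N = (132 - 2q_O)/4.
Substituting one into the other gives q_O = 80/3 and q_N = 59/3.
Total output Q = 139/3, so price P = 196 - 2·(139/3) = 310/3.

103.33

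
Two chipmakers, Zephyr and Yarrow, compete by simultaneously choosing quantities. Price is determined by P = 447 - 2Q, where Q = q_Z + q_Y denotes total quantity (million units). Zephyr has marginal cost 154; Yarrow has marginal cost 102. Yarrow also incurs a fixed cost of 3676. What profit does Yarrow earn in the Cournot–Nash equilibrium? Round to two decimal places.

5080.06

Zephyr's profit: π_Z = (447 - 2Q)q_Z - (154q_Z). Setting ∂π_Z/∂q_Z = 0: 293 - 4q_Z - 2(q_Y) = 0.
Yarrow's profit: π_Y = (447 - 2Q)q_Y - (102q_Y). Setting ∂π_Y/∂q_Y = 0: 345 - 4q_Y - 2(q_Z) = 0.
Best responses: q_Z = (293 - 2q_Y)/4, q_Y = (345 - 2q_Z)/4.
Substituting one into the other gives q_Z = 241/6 and q_Y = 397/6.
Price P = 447 - 2·(319/3) = 703/3.
Yarrow's profit: (703/3 - 102)·(397/6) - 3676 = 5080.0556.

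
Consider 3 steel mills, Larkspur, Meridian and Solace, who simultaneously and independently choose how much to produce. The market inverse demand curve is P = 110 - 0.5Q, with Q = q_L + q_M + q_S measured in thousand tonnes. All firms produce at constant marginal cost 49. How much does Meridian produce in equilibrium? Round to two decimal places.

30.50

A representative firm's profit is π_i = q_i(110 - 0.5Q) - 49q_i.
First-order condition (treating rivals' output as given): 61 - q_i - (1/2)·Σ_{j≠i} q_j = 0.
With identical firms every q_j equals q_i, so Σ_{j≠i} q_j = 2q_i and 61 = 2q_i, giving q_i = 61/2.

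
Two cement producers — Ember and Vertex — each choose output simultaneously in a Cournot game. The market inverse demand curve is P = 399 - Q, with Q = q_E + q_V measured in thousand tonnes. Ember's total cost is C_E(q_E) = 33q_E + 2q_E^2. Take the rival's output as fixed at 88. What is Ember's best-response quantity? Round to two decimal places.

With the rival's output fixed at 88, Ember's profit is π_E = (399 - 88 - q_E)q_E - (33q_E + 2q_E²) = (311 - q_E)q_E - (33q_E + 2q_E²).
∂π_E/∂q_E = 278 - 6q_E = 0, so q_E = 139/3.

46.33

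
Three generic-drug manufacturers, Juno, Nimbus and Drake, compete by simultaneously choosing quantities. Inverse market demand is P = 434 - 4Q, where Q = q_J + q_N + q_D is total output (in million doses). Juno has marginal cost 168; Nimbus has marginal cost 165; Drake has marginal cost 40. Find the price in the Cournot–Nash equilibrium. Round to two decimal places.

201.75

Juno's profit: π_J = (434 - 4Q)q_J - (168q_J). Setting ∂π_J/∂q_J = 0: 266 - 8q_J - 4(q_N + q_D) = 0.
Nimbus's first-order condition: 269 - 8q_N - 4(q_J + q_D) = 0.
Drake's profit: π_D = (434 - 4Q)q_D - (40q_D). Setting ∂π_D/∂q_D = 0: 394 - 8q_D - 4(q_J + q_N) = 0.
Adding the 3 conditions: 929 − 8Q − 8Q = 0, i.e. Q = 929/16.
Back-substituting: q_J = (266 − 929/4)/4 = 135/16, q_N = (269 − 929/4)/4 = 147/16, q_D = (394 − 929/4)/4 = 647/16.
Total output Q = 929/16, so price P = 434 - 4·(929/16) = 807/4.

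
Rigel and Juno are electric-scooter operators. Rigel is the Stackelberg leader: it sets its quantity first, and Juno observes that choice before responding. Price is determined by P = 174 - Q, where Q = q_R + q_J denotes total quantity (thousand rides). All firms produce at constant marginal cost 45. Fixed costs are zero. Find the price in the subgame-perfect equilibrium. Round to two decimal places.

Solve by backward induction. Given q_R, the follower Juno maximises π_J = (174 - q_R - q_J)q_J - 45q_J.
Setting the follower's marginal profit to zero, 129 - q_R - 2q_J = 0, i.e. q_J = (129 - q_R)/2.
Rigel substitutes q_J(q_R) into its own profit: π_R = q_R(174 - q_R - (129 - q_R)/2) - 45q_R = (219/2 - (1/2)q_R)q_R - 45q_R.
Maximising: ∂π_R/∂q_R = 129/2 - q_R = 0, giving q_R = 129/2.
Then q_J = (129 - 129/2)/2 = 129/4.
Total output Q = 387/4, so price P = 174 - 387/4 = 309/4.

77.25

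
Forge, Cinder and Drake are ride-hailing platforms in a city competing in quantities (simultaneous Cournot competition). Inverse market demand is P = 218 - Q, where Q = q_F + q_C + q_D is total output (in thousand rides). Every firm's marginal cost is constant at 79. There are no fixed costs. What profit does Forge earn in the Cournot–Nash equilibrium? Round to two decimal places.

1207.56

A representative firm's profit is π_i = q_i(218 - Q) - 79q_i.
Setting ∂π_i/∂q_i = 0 with rivals' quantities fixed: 139 - 2q_i - Σ_{j≠i} q_j = 0.
With identical firms every q_j equals q_i, so Σ_{j≠i} q_j = 2q_i and 139 = 4q_i, giving q_i = 139/4.
Price P = 218 - 417/4 = 455/4.
Forge's profit: (455/4 - 79)·(139/4) = 1207.5625.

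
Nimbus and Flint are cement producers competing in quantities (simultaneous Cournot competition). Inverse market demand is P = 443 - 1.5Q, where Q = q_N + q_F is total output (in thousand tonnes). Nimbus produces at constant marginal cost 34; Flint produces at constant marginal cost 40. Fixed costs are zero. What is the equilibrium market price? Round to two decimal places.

172.33

Nimbus's profit: π_N = (443 - 1.5Q)q_N - (34q_N). Setting ∂π_N/∂q_N = 0: 409 - 3q_N - (3/2)(q_F) = 0.
Flint's profit: π_F = (443 - 1.5Q)q_F - (40q_F). Setting ∂π_F/∂q_F = 0: 403 - 3q_F - (3/2)(q_N) = 0.
Best responses: q_N = (409 - (3/2)q_F)/3, q_F = (403 - (3/2)q_N)/3.
Substituting one into the other gives q_N = 830/9 and q_F = 794/9.
Total output Q = 1624/9, so price P = 443 - (3/2)·(1624/9) = 517/3.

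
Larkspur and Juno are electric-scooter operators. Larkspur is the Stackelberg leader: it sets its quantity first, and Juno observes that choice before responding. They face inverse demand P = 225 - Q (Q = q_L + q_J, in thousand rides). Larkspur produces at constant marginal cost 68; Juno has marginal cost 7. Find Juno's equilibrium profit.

Solve by backward induction. Given q_L, the follower Juno maximises π_J = (225 - q_L - q_J)q_J - 7q_J.
Follower FOC: 218 - q_L - 2q_J = 0, so q_J(q_L) = (218 - q_L)/2.
The leader anticipates this reaction. Substituting into P = 225 - Q gives P = 116 - (1/2)q_L, so π_L = (116 - (1/2)q_L)q_L - 68q_L.
Maximising: ∂π_L/∂q_L = 48 - q_L = 0, giving q_L = 48.
Then q_J = (218 - 48)/2 = 85.
Price P = 225 - 133 = 92.
Juno's profit: (92 - 7)·85 = 7225.

7225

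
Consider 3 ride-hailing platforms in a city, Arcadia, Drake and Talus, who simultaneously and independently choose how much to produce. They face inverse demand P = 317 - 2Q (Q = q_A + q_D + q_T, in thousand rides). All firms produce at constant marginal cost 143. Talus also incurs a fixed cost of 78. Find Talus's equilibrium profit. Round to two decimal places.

868.13

A representative firm's profit is π_i = q_i(317 - 2Q) - 143q_i.
Setting ∂π_i/∂q_i = 0 with rivals' quantities fixed: 174 - 4q_i - 2·Σ_{j≠i} q_j = 0.
With identical firms every q_j equals q_i, so Σ_{j≠i} q_j = 2q_i and 174 = 8q_i, giving q_i = 87/4.
Price P = 317 - 2·(261/4) = 373/2.
Talus's profit: (373/2 - 143)·(87/4) - 78 = 868.1250.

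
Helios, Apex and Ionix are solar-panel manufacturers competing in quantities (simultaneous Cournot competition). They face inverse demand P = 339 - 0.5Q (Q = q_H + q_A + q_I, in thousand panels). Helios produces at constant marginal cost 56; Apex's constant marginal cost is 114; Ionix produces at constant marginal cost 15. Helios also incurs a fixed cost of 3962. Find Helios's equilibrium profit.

7288

Helios's profit: π_H = (339 - 0.5Q)q_H - (56q_H). Setting ∂π_H/∂q_H = 0: 283 - q_H - (1/2)(q_A + q_I) = 0.
Apex's first-order condition: 225 - q_A - (1/2)(q_H + q_I) = 0.
Ionix's first-order condition: 324 - q_I - (1/2)(q_H + q_A) = 0.
Adding the 3 first-order conditions: 832 − 2Q = 0, so Q = 416.
Back-substituting: q_H = (283 − 208)/(1/2) = 150, q_A = (225 − 208)/(1/2) = 34, q_I = (324 − 208)/(1/2) = 232.
Price P = 339 - (1/2)·416 = 131.
Helios's profit: (131 - 56)·150 - 3962 = 7288.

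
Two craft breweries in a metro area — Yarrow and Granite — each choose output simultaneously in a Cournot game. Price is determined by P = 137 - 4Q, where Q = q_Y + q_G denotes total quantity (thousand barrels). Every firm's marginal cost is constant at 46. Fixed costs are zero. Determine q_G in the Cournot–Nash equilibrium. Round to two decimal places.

Each firm earns π_i = (137 - 4Q)q_i - 46q_i.
Setting ∂π_i/∂q_i = 0 with rivals' quantities fixed: 91 - 8q_i - 4q_j = 0.
By symmetry each firm produces the same amount; substituting q_j = q_i yields q_i = 91/12.

7.58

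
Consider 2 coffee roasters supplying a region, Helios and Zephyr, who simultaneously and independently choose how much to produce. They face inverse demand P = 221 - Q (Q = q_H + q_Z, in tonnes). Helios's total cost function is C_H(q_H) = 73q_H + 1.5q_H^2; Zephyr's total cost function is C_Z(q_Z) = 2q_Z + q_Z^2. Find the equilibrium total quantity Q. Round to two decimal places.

Helios's profit: π_H = (221 - Q)q_H - (73q_H + (3/2)q_H²). Setting ∂π_H/∂q_H = 0: 148 - 5q_H - (q_Z) = 0.
Zephyr's profit: π_Z = (221 - Q)q_Z - (2q_Z + q_Z²). Setting ∂π_Z/∂q_Z = 0: 219 - 4q_Z - (q_H) = 0.
Best responses: q_H = (148 - q_Z)/5, q_Z = (219 - q_H)/4.
Substituting one into the other gives q_H = 373/19 and q_Z = 947/19.
Total output Q = 373/19 + 947/19 = 1320/19.

69.47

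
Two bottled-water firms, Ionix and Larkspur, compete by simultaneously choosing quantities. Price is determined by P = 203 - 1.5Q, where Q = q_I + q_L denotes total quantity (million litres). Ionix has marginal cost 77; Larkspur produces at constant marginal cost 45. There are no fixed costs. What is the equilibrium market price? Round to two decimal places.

108.33

Ionix's profit: π_I = (203 - 1.5Q)q_I - (77q_I). Setting ∂π_I/∂q_I = 0: 126 - 3q_I - (3/2)(q_L) = 0.
Larkspur's first-order condition: 158 - 3q_L - (3/2)(q_I) = 0.
Rearranging gives the reaction functions q_I = (126 - (3/2)q_L)/3 and q_L = (158 - (3/2)q_I)/3.
Substituting one into the other gives q_I = 188/9 and q_L = 380/9.
Total output Q = 568/9, so price P = 203 - (3/2)·(568/9) = 325/3.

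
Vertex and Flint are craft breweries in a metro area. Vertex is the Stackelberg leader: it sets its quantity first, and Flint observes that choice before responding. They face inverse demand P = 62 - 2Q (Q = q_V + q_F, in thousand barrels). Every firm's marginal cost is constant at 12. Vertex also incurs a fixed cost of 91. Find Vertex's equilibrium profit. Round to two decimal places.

The follower Flint best-responds to any q_V: π_F = (62 - 2Q)q_F - 12q_F.
∂π_F/∂q_F = 50 - 2q_V - 4q_F = 0 gives the reaction function q_F = (50 - 2q_V)/4.
The leader anticipates this reaction. Substituting into P = 62 - 2Q gives P = 37 - q_V, so π_V = (37 - q_V)q_V - 12q_V.
Leader FOC: 25 - 2q_V = 0, so q_V = 25/2.
Then q_F = (50 - 2·(25/2))/4 = 25/4.
Price P = 62 - 2·(75/4) = 49/2.
Vertex's profit: (49/2 - 12)·(25/2) - 91 = 261/4.

65.25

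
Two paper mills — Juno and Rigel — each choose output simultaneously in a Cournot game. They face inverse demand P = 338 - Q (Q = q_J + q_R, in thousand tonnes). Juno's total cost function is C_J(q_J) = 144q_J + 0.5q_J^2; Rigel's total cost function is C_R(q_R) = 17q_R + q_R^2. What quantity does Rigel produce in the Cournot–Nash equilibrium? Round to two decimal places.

Juno's profit: π_J = (338 - Q)q_J - (144q_J + (1/2)q_J²). Setting ∂π_J/∂q_J = 0: 194 - 3q_J - (q_R) = 0.
Rigel's first-order condition: 321 - 4q_R - (q_J) = 0.
So q_J = (194 - q_R)/3 and q_R = (321 - q_J)/4.
Solving the pair: q_J = 455/11, q_R = 769/11.

69.91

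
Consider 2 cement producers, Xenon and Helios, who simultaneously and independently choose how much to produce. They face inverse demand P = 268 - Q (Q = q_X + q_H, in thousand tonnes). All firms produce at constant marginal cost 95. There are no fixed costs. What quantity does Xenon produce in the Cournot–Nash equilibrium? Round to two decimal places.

57.67

A representative firm's profit is π_i = q_i(268 - Q) - 95q_i.
First-order condition (treating rivals' output as given): 173 - 2q_i - q_j = 0.
With identical firms every q_j equals q_i, so q_j = q_i and 173 = 3q_i, giving q_i = 173/3.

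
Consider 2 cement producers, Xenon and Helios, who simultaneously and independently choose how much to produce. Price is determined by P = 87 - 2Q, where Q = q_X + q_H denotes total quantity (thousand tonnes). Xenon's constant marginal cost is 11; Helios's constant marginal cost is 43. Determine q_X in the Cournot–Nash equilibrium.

18

Xenon's profit: π_X = (87 - 2Q)q_X - (11q_X). Setting ∂π_X/∂q_X = 0: 76 - 4q_X - 2(q_H) = 0.
Helios's first-order condition: 44 - 4q_H - 2(q_X) = 0.
Best responses: q_X = (76 - 2q_H)/4, q_H = (44 - 2q_X)/4.
Substituting one into the other gives q_X = 18 and q_H = 2.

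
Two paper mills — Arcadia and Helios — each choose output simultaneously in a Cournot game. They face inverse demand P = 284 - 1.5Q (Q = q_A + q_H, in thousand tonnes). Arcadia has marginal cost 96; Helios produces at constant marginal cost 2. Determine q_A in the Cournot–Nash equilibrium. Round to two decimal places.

Arcadia's profit: π_A = (284 - 1.5Q)q_A - (96q_A). Setting ∂π_A/∂q_A = 0: 188 - 3q_A - (3/2)(q_H) = 0.
Helios's profit: π_H = (284 - 1.5Q)q_H - (2q_H). Setting ∂π_H/∂q_H = 0: 282 - 3q_H - (3/2)(q_A) = 0.
Best responses: q_A = (188 - (3/2)q_H)/3, q_H = (282 - (3/2)q_A)/3.
Substituting one into the other gives q_A = 188/9 and q_H = 752/9.

20.89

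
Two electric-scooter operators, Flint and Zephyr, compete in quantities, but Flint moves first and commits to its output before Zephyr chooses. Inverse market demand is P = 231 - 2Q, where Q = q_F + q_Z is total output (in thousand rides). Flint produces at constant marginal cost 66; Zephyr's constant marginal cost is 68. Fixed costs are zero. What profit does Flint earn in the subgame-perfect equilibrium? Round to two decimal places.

Solve by backward induction. Given q_F, the follower Zephyr maximises π_Z = (231 - 2q_F - 2q_Z)q_Z - 68q_Z.
Setting the follower's marginal profit to zero, 163 - 2q_F - 4q_Z = 0, i.e. q_Z = (163 - 2q_F)/4.
Flint substitutes q_Z(q_F) into its own profit: π_F = q_F(231 - 2q_F - (163 - 2q_F)/2) - 66q_F = (299/2 - q_F)q_F - 66q_F.
Maximising: ∂π_F/∂q_F = 167/2 - 2q_F = 0, giving q_F = 167/4.
Then q_Z = (163 - 2·(167/4))/4 = 159/8.
Price P = 231 - 2·(493/8) = 431/4.
Flint's profit: (431/4 - 66)·(167/4) = 1743.0625.

1743.06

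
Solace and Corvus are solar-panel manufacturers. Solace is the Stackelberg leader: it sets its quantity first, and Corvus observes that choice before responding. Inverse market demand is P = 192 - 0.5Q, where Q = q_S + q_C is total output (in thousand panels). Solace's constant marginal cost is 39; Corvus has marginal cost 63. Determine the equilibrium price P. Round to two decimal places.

83.25

The follower Corvus best-responds to any q_S: π_C = (192 - 0.5Q)q_C - 63q_C.
Setting the follower's marginal profit to zero, 129 - (1/2)q_S - q_C = 0, i.e. q_C = (129 - (1/2)q_S).
The leader anticipates this reaction. Substituting into P = 192 - 0.5Q gives P = 255/2 - (1/4)q_S, so π_S = (255/2 - (1/4)q_S)q_S - 39q_S.
Maximising: ∂π_S/∂q_S = 177/2 - (1/2)q_S = 0, giving q_S = 177.
Then q_C = (129 - (1/2)·177) = 81/2.
Total output Q = 435/2, so price P = 192 - (1/2)·(435/2) = 333/4.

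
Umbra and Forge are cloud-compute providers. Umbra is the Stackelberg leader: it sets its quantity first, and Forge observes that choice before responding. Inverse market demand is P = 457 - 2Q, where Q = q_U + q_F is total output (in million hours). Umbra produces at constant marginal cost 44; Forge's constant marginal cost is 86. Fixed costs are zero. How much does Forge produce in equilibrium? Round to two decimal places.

35.88

Solve by backward induction. Given q_U, the follower Forge maximises π_F = (457 - 2q_U - 2q_F)q_F - 86q_F.
Follower FOC: 371 - 2q_U - 4q_F = 0, so q_F(q_U) = (371 - 2q_U)/4.
The leader anticipates this reaction. Substituting into P = 457 - 2Q gives P = 543/2 - q_U, so π_U = (543/2 - q_U)q_U - 44q_U.
Maximising: ∂π_U/∂q_U = 455/2 - 2q_U = 0, giving q_U = 455/4.
Then q_F = (371 - 2·(455/4))/4 = 287/8.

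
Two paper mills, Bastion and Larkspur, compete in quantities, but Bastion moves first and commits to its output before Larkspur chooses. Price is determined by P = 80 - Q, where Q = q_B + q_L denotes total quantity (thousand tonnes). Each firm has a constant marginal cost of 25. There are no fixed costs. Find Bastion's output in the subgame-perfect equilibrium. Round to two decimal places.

Solve by backward induction. Given q_B, the follower Larkspur maximises π_L = (80 - q_B - q_L)q_L - 25q_L.
Setting the follower's marginal profit to zero, 55 - q_B - 2q_L = 0, i.e. q_L = (55 - q_B)/2.
The leader anticipates this reaction. Substituting into P = 80 - Q gives P = 105/2 - (1/2)q_B, so π_B = (105/2 - (1/2)q_B)q_B - 25q_B.
The leader's first-order condition 55/2 - q_B = 0 yields q_B = 55/2.
Then q_L = (55 - 55/2)/2 = 55/4.

27.50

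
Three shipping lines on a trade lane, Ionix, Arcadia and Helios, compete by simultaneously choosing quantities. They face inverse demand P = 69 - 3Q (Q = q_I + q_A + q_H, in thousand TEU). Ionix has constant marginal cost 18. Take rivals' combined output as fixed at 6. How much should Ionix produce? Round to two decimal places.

With rivals' combined output fixed at 6, Ionix's profit is π_I = (69 - 3·6 - 3q_I)q_I - (18q_I) = (51 - 3q_I)q_I - (18q_I).
∂π_I/∂q_I = 33 - 6q_I = 0, so q_I = 11/2.

5.50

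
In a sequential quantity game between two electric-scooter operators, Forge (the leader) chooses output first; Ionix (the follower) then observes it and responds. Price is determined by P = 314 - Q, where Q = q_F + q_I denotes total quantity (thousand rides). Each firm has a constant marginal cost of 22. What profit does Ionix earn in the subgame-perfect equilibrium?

Solve by backward induction. Given q_F, the follower Ionix maximises π_I = (314 - q_F - q_I)q_I - 22q_I.
Setting the follower's marginal profit to zero, 292 - q_F - 2q_I = 0, i.e. q_I = (292 - q_F)/2.
Forge substitutes q_I(q_F) into its own profit: π_F = q_F(314 - q_F - (292 - q_F)/2) - 22q_F = (168 - (1/2)q_F)q_F - 22q_F.
The leader's first-order condition 146 - q_F = 0 yields q_F = 146.
Then q_I = (292 - 146)/2 = 73.
Price P = 314 - 219 = 95.
Ionix's profit: (95 - 22)·73 = 5329.

5329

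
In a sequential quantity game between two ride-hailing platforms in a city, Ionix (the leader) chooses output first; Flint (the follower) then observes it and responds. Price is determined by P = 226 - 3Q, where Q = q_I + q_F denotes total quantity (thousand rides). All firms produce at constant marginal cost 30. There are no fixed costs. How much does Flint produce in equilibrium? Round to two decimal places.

16.33

The follower Flint best-responds to any q_I: π_F = (226 - 3Q)q_F - 30q_F.
∂π_F/∂q_F = 196 - 3q_I - 6q_F = 0 gives the reaction function q_F = (196 - 3q_I)/6.
The leader anticipates this reaction. Substituting into P = 226 - 3Q gives P = 128 - (3/2)q_I, so π_I = (128 - (3/2)q_I)q_I - 30q_I.
Leader FOC: 98 - 3q_I = 0, so q_I = 98/3.
Then q_F = (196 - 3·(98/3))/6 = 49/3.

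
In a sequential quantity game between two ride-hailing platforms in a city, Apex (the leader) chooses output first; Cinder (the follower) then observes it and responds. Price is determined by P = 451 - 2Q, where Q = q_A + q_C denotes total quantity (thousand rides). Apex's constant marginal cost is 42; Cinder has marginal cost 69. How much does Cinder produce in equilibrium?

41

Solve by backward induction. Given q_A, the follower Cinder maximises π_C = (451 - 2q_A - 2q_C)q_C - 69q_C.
Setting the follower's marginal profit to zero, 382 - 2q_A - 4q_C = 0, i.e. q_C = (382 - 2q_A)/4.
The leader anticipates this reaction. Substituting into P = 451 - 2Q gives P = 260 - q_A, so π_A = (260 - q_A)q_A - 42q_A.
Maximising: ∂π_A/∂q_A = 218 - 2q_A = 0, giving q_A = 109.
Then q_C = (382 - 2·109)/4 = 41.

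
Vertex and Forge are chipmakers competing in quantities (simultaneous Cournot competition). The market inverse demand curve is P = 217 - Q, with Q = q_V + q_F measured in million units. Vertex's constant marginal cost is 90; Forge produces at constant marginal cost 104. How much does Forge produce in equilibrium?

33

Vertex's profit: π_V = (217 - Q)q_V - (90q_V). Setting ∂π_V/∂q_V = 0: 127 - 2q_V - (q_F) = 0.
Forge's profit: π_F = (217 - Q)q_F - (104q_F). Setting ∂π_F/∂q_F = 0: 113 - 2q_F - (q_V) = 0.
Best responses: q_V = (127 - q_F)/2, q_F = (113 - q_V)/2.
Substituting one into the other gives q_V = 47 and q_F = 33.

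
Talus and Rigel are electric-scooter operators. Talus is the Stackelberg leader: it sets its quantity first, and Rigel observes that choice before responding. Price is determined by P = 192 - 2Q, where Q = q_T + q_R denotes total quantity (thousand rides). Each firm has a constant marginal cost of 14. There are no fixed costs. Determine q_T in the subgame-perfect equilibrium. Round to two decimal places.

44.50

The follower Rigel best-responds to any q_T: π_R = (192 - 2Q)q_R - 14q_R.
∂π_R/∂q_R = 178 - 2q_T - 4q_R = 0 gives the reaction function q_R = (178 - 2q_T)/4.
Talus substitutes q_R(q_T) into its own profit: π_T = q_T(192 - 2q_T - (178 - 2q_T)/2) - 14q_T = (103 - q_T)q_T - 14q_T.
Maximising: ∂π_T/∂q_T = 89 - 2q_T = 0, giving q_T = 89/2.
Then q_R = (178 - 2·(89/2))/4 = 89/4.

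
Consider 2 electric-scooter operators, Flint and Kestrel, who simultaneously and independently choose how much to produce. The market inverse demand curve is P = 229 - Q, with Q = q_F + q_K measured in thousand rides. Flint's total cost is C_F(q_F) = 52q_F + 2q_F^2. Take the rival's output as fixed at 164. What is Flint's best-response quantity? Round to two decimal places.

With the rival's output fixed at 164, Flint's profit is π_F = (229 - 164 - q_F)q_F - (52q_F + 2q_F²) = (65 - q_F)q_F - (52q_F + 2q_F²).
∂π_F/∂q_F = 13 - 6q_F = 0, so q_F = 13/6.

2.17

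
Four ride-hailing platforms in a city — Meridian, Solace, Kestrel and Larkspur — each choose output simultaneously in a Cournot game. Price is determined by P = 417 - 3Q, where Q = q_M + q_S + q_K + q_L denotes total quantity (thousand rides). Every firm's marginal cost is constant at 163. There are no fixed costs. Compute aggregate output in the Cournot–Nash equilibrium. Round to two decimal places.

A representative firm's profit is π_i = q_i(417 - 3Q) - 163q_i.
Setting ∂π_i/∂q_i = 0 with rivals' quantities fixed: 254 - 6q_i - 3·Σ_{j≠i} q_j = 0.
With identical firms every q_j equals q_i, so Σ_{j≠i} q_j = 3q_i and 254 = 15q_i, giving q_i = 254/15.
Total output Q = 254/15 + 254/15 + 254/15 + 254/15 = 1016/15.

67.73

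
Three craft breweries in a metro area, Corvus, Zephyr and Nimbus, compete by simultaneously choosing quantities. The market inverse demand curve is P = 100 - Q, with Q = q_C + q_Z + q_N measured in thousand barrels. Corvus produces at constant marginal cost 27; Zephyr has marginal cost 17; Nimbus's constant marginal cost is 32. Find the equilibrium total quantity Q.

56

Corvus's profit: π_C = (100 - Q)q_C - (27q_C). Setting ∂π_C/∂q_C = 0: 73 - 2q_C - (q_Z + q_N) = 0.
Zephyr's first-order condition: 83 - 2q_Z - (q_C + q_N) = 0.
Nimbus's first-order condition: 68 - 2q_N - (q_C + q_Z) = 0.
Adding the 3 first-order conditions: 224 − 4Q = 0, so Q = 56.
Back-substituting: q_C = (73 − 56) = 17, q_Z = (83 − 56) = 27, q_N = (68 − 56) = 12.
Total output Q = 17 + 27 + 12 = 56.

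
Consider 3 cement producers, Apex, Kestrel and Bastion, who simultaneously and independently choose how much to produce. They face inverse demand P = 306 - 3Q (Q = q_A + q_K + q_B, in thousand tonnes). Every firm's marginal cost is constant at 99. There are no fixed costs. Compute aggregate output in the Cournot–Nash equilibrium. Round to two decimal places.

Each firm earns π_i = (306 - 3Q)q_i - 99q_i.
Setting ∂π_i/∂q_i = 0 with rivals' quantities fixed: 207 - 6q_i - 3·Σ_{j≠i} q_j = 0.
With identical firms every q_j equals q_i, so Σ_{j≠i} q_j = 2q_i and 207 = 12q_i, giving q_i = 69/4.
Total output Q = 69/4 + 69/4 + 69/4 = 207/4.

51.75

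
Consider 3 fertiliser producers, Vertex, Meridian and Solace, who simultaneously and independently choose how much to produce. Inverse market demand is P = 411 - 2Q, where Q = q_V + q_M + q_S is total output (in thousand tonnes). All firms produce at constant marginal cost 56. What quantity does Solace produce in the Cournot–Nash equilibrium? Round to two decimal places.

Each firm earns π_i = (411 - 2Q)q_i - 56q_i.
First-order condition (treating rivals' output as given): 355 - 4q_i - 2·Σ_{j≠i} q_j = 0.
By symmetry each firm produces the same amount; substituting Σ_{j≠i} q_j = 2q_i yields q_i = 355/8.

44.38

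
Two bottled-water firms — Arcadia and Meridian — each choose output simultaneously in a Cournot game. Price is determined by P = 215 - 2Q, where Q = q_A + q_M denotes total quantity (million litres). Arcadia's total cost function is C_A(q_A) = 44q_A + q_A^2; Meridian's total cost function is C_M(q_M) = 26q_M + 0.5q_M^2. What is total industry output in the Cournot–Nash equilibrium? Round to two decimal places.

Arcadia's profit: π_A = (215 - 2Q)q_A - (44q_A + q_A²). Setting ∂π_A/∂q_A = 0: 171 - 6q_A - 2(q_M) = 0.
Meridian's profit: π_M = (215 - 2Q)q_M - (26q_M + (1/2)q_M²). Setting ∂π_M/∂q_M = 0: 189 - 5q_M - 2(q_A) = 0.
So q_A = (171 - 2q_M)/6 and q_M = (189 - 2q_A)/5.
Solving the pair: q_A = 477/26, q_M = 396/13.
Total output Q = 477/26 + 396/13 = 1269/26.

48.81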